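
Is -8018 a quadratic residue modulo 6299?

no

Reduce the numerator: -8018 ≡ 4580 (mod 6299), so (-8018|6299) = (4580|6299).
Factor out 2: 4580 = 2^2·1145. Since 6299 ≡ 3 (mod 8), (2|6299) = -1, and (2|6299)^2 = +1. Now have (1145|6299).
1145 ≡ 1 (mod 4), so quadratic reciprocity gives (1145|6299) = (6299|1145). Reduce: 6299 ≡ 574 (mod 1145). Now have (574|1145).
Factor out 2: 574 = 2·287. Since 1145 ≡ 1 (mod 8), (2|1145) = +1. Now have (287|1145).
1145 ≡ 1 (mod 4), so quadratic reciprocity gives (287|1145) = (1145|287). Reduce: 1145 ≡ 284 (mod 287). Now have (284|287).
Factor out 2: 284 = 2^2·71. Since 287 ≡ 7 (mod 8), (2|287) = +1, and (2|287)^2 = +1. Now have (71|287).
Both 71 ≡ 3 and 287 ≡ 3 (mod 4), so reciprocity gives (71|287) = -(287|71). Reduce: 287 ≡ 3 (mod 71). Now have -(3|71).
Both 3 ≡ 3 and 71 ≡ 3 (mod 4), so reciprocity gives (3|71) = -(71|3). Reduce: 71 ≡ 2 (mod 3). Now have (2|3).
Factor out 2: 2 = 2. Since 3 ≡ 3 (mod 8), (2|3) = -1. Now have -(1|3).
(1|3) = 1. Collecting the sign factors: -1.
The Legendre symbol is -1, so x^2 ≡ -8018 (mod 6299) has no solution.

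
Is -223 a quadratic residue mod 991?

no

Pull out -1: (-223/991) = (-1/991)·(223/991). Since 991 ≡ 3 (mod 4), (-1/991) = -1. Now have -(223/991).
Both 223 ≡ 3 and 991 ≡ 3 (mod 4), so reciprocity gives (223/991) = -(991/223). Reduce: 991 ≡ 99 (mod 223). Now have (99/223).
Both 99 ≡ 3 and 223 ≡ 3 (mod 4), so reciprocity gives (99/223) = -(223/99). Reduce: 223 ≡ 25 (mod 99). Now have -(25/99).
25 ≡ 1 (mod 4), so quadratic reciprocity gives (25/99) = (99/25). Reduce: 99 ≡ 24 (mod 25). Now have -(24/25).
Factor out 2: 24 = 2^3·3. Since 25 ≡ 1 (mod 8), (2/25) = +1, and (2/25)^3 = +1. Now have -(3/25).
25 ≡ 1 (mod 4), so quadratic reciprocity gives (3/25) = (25/3). Reduce: 25 ≡ 1 (mod 3). Now have -(1/3).
(1/3) = 1. Collecting the sign factors: -1.
(-223/991) = -1, and 991 is prime, so -223 is not a quadratic residue mod 991.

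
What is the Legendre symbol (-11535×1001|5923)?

1

By multiplicativity, (-11535·1001|5923) = (-11535|5923)·(1001|5923).
First factor (-11535|5923):
(-11535|5923)
  = (311|5923)    [-11535 ≡ 311 mod 5923]
  = -(5923|311)    [QR: both ≡ 3 mod 4, sign flips]
  = -(14|311)    [5923 ≡ 14 mod 311]
  = -(7|311)    [311 ≡ 7 mod 8 ⇒ (2|311) = +1]
  = (311|7)    [QR: both ≡ 3 mod 4, sign flips]
  = (3|7)    [311 ≡ 3 mod 7]
  = -(7|3)    [QR: both ≡ 3 mod 4, sign flips]
  = -(1|3)    [7 ≡ 1 mod 3]
  = -1    [(1|3) = 1]
Second factor (1001|5923):
(1001|5923)
  = (5923|1001)    [QR: 1001 ≡ 1 mod 4, sign kept]
  = (918|1001)    [5923 ≡ 918 mod 1001]
  = (459|1001)    [1001 ≡ 1 mod 8 ⇒ (2|1001) = +1]
  = (1001|459)    [QR: 1001 ≡ 1 mod 4, sign kept]
  = (83|459)    [1001 ≡ 83 mod 459]
  = -(459|83)    [QR: both ≡ 3 mod 4, sign flips]
  = -(44|83)    [459 ≡ 44 mod 83]
  = -(11|83)    [83 ≡ 3 mod 8 ⇒ (2|83)^2 = +1]
  = (83|11)    [QR: both ≡ 3 mod 4, sign flips]
  = (6|11)    [83 ≡ 6 mod 11]
  = -(3|11)    [11 ≡ 3 mod 8 ⇒ (2|11) = -1]
  = (11|3)    [QR: both ≡ 3 mod 4, sign flips]
  = (2|3)    [11 ≡ 2 mod 3]
  = -(1|3)    [3 ≡ 3 mod 8 ⇒ (2|3) = -1]
  = -1    [(1|3) = 1]
Product: (-1)·(-1) = 1.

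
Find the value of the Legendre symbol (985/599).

(985/599)
  = (386/599)    [985 ≡ 386 mod 599]
  = (193/599)    [599 ≡ 7 mod 8 ⇒ (2/599) = +1]
  = (599/193)    [QR: 193 ≡ 1 mod 4, sign kept]
  = (20/193)    [599 ≡ 20 mod 193]
  = (5/193)    [193 ≡ 1 mod 8 ⇒ (2/193)^2 = +1]
  = (193/5)    [QR: 5 ≡ 1 mod 4, sign kept]
  = (3/5)    [193 ≡ 3 mod 5]
  = (5/3)    [QR: 5 ≡ 1 mod 4, sign kept]
  = (2/3)    [5 ≡ 2 mod 3]
  = -(1/3)    [3 ≡ 3 mod 8 ⇒ (2/3) = -1]
  = -1    [(1/3) = 1]

-1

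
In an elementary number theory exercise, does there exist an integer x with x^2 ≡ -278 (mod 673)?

yes

(-278|673)
  = (395|673)    [-278 ≡ 395 mod 673]
  = (673|395)    [QR: 673 ≡ 1 mod 4, sign kept]
  = (278|395)    [673 ≡ 278 mod 395]
  = -(139|395)    [395 ≡ 3 mod 8 ⇒ (2|395) = -1]
  = (395|139)    [QR: both ≡ 3 mod 4, sign flips]
  = (117|139)    [395 ≡ 117 mod 139]
  = (139|117)    [QR: 117 ≡ 1 mod 4, sign kept]
  = (22|117)    [139 ≡ 22 mod 117]
  = -(11|117)    [117 ≡ 5 mod 8 ⇒ (2|117) = -1]
  = -(117|11)    [QR: 117 ≡ 1 mod 4, sign kept]
  = -(7|11)    [117 ≡ 7 mod 11]
  = (11|7)    [QR: both ≡ 3 mod 4, sign flips]
  = (4|7)    [11 ≡ 4 mod 7]
  = (1|7)    [7 ≡ 7 mod 8 ⇒ (2|7)^2 = +1]
  = 1    [(1|7) = 1]
The Legendre symbol is 1, so x^2 ≡ -278 (mod 673) has solution.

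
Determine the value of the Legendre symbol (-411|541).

1

(-411|541)
  = (411|541)    [541 ≡ 1 mod 4 ⇒ (-1|541) = +1]
  = (541|411)    [QR: 541 ≡ 1 mod 4, sign kept]
  = (130|411)    [541 ≡ 130 mod 411]
  = -(65|411)    [411 ≡ 3 mod 8 ⇒ (2|411) = -1]
  = -(411|65)    [QR: 65 ≡ 1 mod 4, sign kept]
  = -(21|65)    [411 ≡ 21 mod 65]
  = -(65|21)    [QR: 21 ≡ 1 mod 4, sign kept]
  = -(2|21)    [65 ≡ 2 mod 21]
  = (1|21)    [21 ≡ 5 mod 8 ⇒ (2|21) = -1]
  = 1    [(1|21) = 1]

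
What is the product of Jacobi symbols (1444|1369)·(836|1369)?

By multiplicativity, (1444·836|1369) = (1444|1369)·(836|1369).
First factor (1444|1369):
(1444|1369)
  = (75|1369)    [1444 ≡ 75 mod 1369]
  = (1369|75)    [QR: 1369 ≡ 1 mod 4, sign kept]
  = (19|75)    [1369 ≡ 19 mod 75]
  = -(75|19)    [QR: both ≡ 3 mod 4, sign flips]
  = -(18|19)    [75 ≡ 18 mod 19]
  = (9|19)    [19 ≡ 3 mod 8 ⇒ (2|19) = -1]
  = (19|9)    [QR: 9 ≡ 1 mod 4, sign kept]
  = (1|9)    [19 ≡ 1 mod 9]
  = 1    [(1|9) = 1]
Second factor (836|1369):
(836|1369)
  = (209|1369)    [1369 ≡ 1 mod 8 ⇒ (2|1369)^2 = +1]
  = (1369|209)    [QR: 209 ≡ 1 mod 4, sign kept]
  = (115|209)    [1369 ≡ 115 mod 209]
  = (209|115)    [QR: 209 ≡ 1 mod 4, sign kept]
  = (94|115)    [209 ≡ 94 mod 115]
  = -(47|115)    [115 ≡ 3 mod 8 ⇒ (2|115) = -1]
  = (115|47)    [QR: both ≡ 3 mod 4, sign flips]
  = (21|47)    [115 ≡ 21 mod 47]
  = (47|21)    [QR: 21 ≡ 1 mod 4, sign kept]
  = (5|21)    [47 ≡ 5 mod 21]
  = (21|5)    [QR: 5 ≡ 1 mod 4, sign kept]
  = (1|5)    [21 ≡ 1 mod 5]
  = 1    [(1|5) = 1]
Product: (1)·(1) = 1.

1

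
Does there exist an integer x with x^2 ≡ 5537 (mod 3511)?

yes

(5537/3511)
  = (2026/3511)    [5537 ≡ 2026 mod 3511]
  = (1013/3511)    [3511 ≡ 7 mod 8 ⇒ (2/3511) = +1]
  = (3511/1013)    [QR: 1013 ≡ 1 mod 4, sign kept]
  = (472/1013)    [3511 ≡ 472 mod 1013]
  = -(59/1013)    [1013 ≡ 5 mod 8 ⇒ (2/1013)^3 = -1]
  = -(1013/59)    [QR: 1013 ≡ 1 mod 4, sign kept]
  = -(10/59)    [1013 ≡ 10 mod 59]
  = (5/59)    [59 ≡ 3 mod 8 ⇒ (2/59) = -1]
  = (59/5)    [QR: 5 ≡ 1 mod 4, sign kept]
  = (4/5)    [59 ≡ 4 mod 5]
  = (1/5)    [5 ≡ 5 mod 8 ⇒ (2/5)^2 = +1]
  = 1    [(1/5) = 1]
(5537/3511) = 1, and 3511 is prime, so 5537 is a quadratic residue mod 3511.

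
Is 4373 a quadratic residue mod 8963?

no

(4373/8963)
  = (8963/4373)    [QR: 4373 ≡ 1 mod 4, sign kept]
  = (217/4373)    [8963 ≡ 217 mod 4373]
  = (4373/217)    [QR: 217 ≡ 1 mod 4, sign kept]
  = (33/217)    [4373 ≡ 33 mod 217]
  = (217/33)    [QR: 33 ≡ 1 mod 4, sign kept]
  = (19/33)    [217 ≡ 19 mod 33]
  = (33/19)    [QR: 33 ≡ 1 mod 4, sign kept]
  = (14/19)    [33 ≡ 14 mod 19]
  = -(7/19)    [19 ≡ 3 mod 8 ⇒ (2/19) = -1]
  = (19/7)    [QR: both ≡ 3 mod 4, sign flips]
  = (5/7)    [19 ≡ 5 mod 7]
  = (7/5)    [QR: 5 ≡ 1 mod 4, sign kept]
  = (2/5)    [7 ≡ 2 mod 5]
  = -(1/5)    [5 ≡ 5 mod 8 ⇒ (2/5) = -1]
  = -1    [(1/5) = 1]
(4373/8963) = -1, and 8963 is prime, so 4373 is not a quadratic residue mod 8963.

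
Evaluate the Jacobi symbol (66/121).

0

(66/121)
  = (33/121)    [121 ≡ 1 mod 8 ⇒ (2/121) = +1]
  = (121/33)    [QR: 33 ≡ 1 mod 4, sign kept]
  = (22/33)    [121 ≡ 22 mod 33]
  = (11/33)    [33 ≡ 1 mod 8 ⇒ (2/33) = +1]
  = (33/11)    [QR: 33 ≡ 1 mod 4, sign kept]
  = (0/11)    [33 ≡ 0 mod 11]
  = 0    [numerator 0, gcd > 1]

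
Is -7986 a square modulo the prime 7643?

Reduce the numerator: -7986 ≡ 7300 (mod 7643), so (-7986/7643) = (7300/7643).
Factor out 2: 7300 = 2^2·1825. Since 7643 ≡ 3 (mod 8), (2/7643) = -1, and (2/7643)^2 = +1. Now have (1825/7643).
1825 ≡ 1 (mod 4), so quadratic reciprocity gives (1825/7643) = (7643/1825). Reduce: 7643 ≡ 343 (mod 1825). Now have (343/1825).
1825 ≡ 1 (mod 4), so quadratic reciprocity gives (343/1825) = (1825/343). Reduce: 1825 ≡ 110 (mod 343). Now have (110/343).
Factor out 2: 110 = 2·55. Since 343 ≡ 7 (mod 8), (2/343) = +1. Now have (55/343).
Both 55 ≡ 3 and 343 ≡ 3 (mod 4), so reciprocity gives (55/343) = -(343/55). Reduce: 343 ≡ 13 (mod 55). Now have -(13/55).
13 ≡ 1 (mod 4), so quadratic reciprocity gives (13/55) = (55/13). Reduce: 55 ≡ 3 (mod 13). Now have -(3/13).
13 ≡ 1 (mod 4), so quadratic reciprocity gives (3/13) = (13/3). Reduce: 13 ≡ 1 (mod 3). Now have -(1/3).
(1/3) = 1. Collecting the sign factors: -1.
(-7986/7643) = -1, and 7643 is prime, so -7986 is not a quadratic residue mod 7643.

no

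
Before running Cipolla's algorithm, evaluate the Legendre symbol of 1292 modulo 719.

1

Reduce the numerator: 1292 ≡ 573 (mod 719), so (1292/719) = (573/719).
573 ≡ 1 (mod 4), so quadratic reciprocity gives (573/719) = (719/573). Reduce: 719 ≡ 146 (mod 573). Now have (146/573).
Factor out 2: 146 = 2·73. Since 573 ≡ 5 (mod 8), (2/573) = -1. Now have -(73/573).
73 ≡ 1 (mod 4), so quadratic reciprocity gives (73/573) = (573/73). Reduce: 573 ≡ 62 (mod 73). Now have -(62/73).
Factor out 2: 62 = 2·31. Since 73 ≡ 1 (mod 8), (2/73) = +1. Now have -(31/73).
73 ≡ 1 (mod 4), so quadratic reciprocity gives (31/73) = (73/31). Reduce: 73 ≡ 11 (mod 31). Now have -(11/31).
Both 11 ≡ 3 and 31 ≡ 3 (mod 4), so reciprocity gives (11/31) = -(31/11). Reduce: 31 ≡ 9 (mod 11). Now have (9/11).
9 ≡ 1 (mod 4), so quadratic reciprocity gives (9/11) = (11/9). Reduce: 11 ≡ 2 (mod 9). Now have (2/9).
Factor out 2: 2 = 2. Since 9 ≡ 1 (mod 8), (2/9) = +1. Now have (1/9).
(1/9) = 1. Collecting the sign factors: 1.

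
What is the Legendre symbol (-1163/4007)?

1

Reduce the numerator: -1163 ≡ 2844 (mod 4007), so (-1163/4007) = (2844/4007).
Factor out 2: 2844 = 2^2·711. Since 4007 ≡ 7 (mod 8), (2/4007) = +1, and (2/4007)^2 = +1. Now have (711/4007).
Both 711 ≡ 3 and 4007 ≡ 3 (mod 4), so reciprocity gives (711/4007) = -(4007/711). Reduce: 4007 ≡ 452 (mod 711). Now have -(452/711).
Factor out 2: 452 = 2^2·113. Since 711 ≡ 7 (mod 8), (2/711) = +1, and (2/711)^2 = +1. Now have -(113/711).
113 ≡ 1 (mod 4), so quadratic reciprocity gives (113/711) = (711/113). Reduce: 711 ≡ 33 (mod 113). Now have -(33/113).
33 ≡ 1 (mod 4), so quadratic reciprocity gives (33/113) = (113/33). Reduce: 113 ≡ 14 (mod 33). Now have -(14/33).
Factor out 2: 14 = 2·7. Since 33 ≡ 1 (mod 8), (2/33) = +1. Now have -(7/33).
33 ≡ 1 (mod 4), so quadratic reciprocity gives (7/33) = (33/7). Reduce: 33 ≡ 5 (mod 7). Now have -(5/7).
5 ≡ 1 (mod 4), so quadratic reciprocity gives (5/7) = (7/5). Reduce: 7 ≡ 2 (mod 5). Now have -(2/5).
Factor out 2: 2 = 2. Since 5 ≡ 5 (mod 8), (2/5) = -1. Now have (1/5).
(1/5) = 1. Collecting the sign factors: 1.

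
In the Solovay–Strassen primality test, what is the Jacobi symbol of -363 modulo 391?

Pull out -1: (-363 / 391) = (-1 / 391)·(363 / 391). Since 391 ≡ 3 (mod 4), (-1 / 391) = -1. Now have -(363 / 391).
Both 363 ≡ 3 and 391 ≡ 3 (mod 4), so reciprocity gives (363 / 391) = -(391 / 363). Reduce: 391 ≡ 28 (mod 363). Now have (28 / 363).
Factor out 2: 28 = 2^2·7. Since 363 ≡ 3 (mod 8), (2 / 363) = -1, and (2 / 363)^2 = +1. Now have (7 / 363).
Both 7 ≡ 3 and 363 ≡ 3 (mod 4), so reciprocity gives (7 / 363) = -(363 / 7). Reduce: 363 ≡ 6 (mod 7). Now have -(6 / 7).
Factor out 2: 6 = 2·3. Since 7 ≡ 7 (mod 8), (2 / 7) = +1. Now have -(3 / 7).
Both 3 ≡ 3 and 7 ≡ 3 (mod 4), so reciprocity gives (3 / 7) = -(7 / 3). Reduce: 7 ≡ 1 (mod 3). Now have (1 / 3).
(1 / 3) = 1. Collecting the sign factors: 1.

1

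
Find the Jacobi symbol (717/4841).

-1

717 ≡ 1 (mod 4), so quadratic reciprocity gives (717/4841) = (4841/717). Reduce: 4841 ≡ 539 (mod 717). Now have (539/717).
717 ≡ 1 (mod 4), so quadratic reciprocity gives (539/717) = (717/539). Reduce: 717 ≡ 178 (mod 539). Now have (178/539).
Factor out 2: 178 = 2·89. Since 539 ≡ 3 (mod 8), (2/539) = -1. Now have -(89/539).
89 ≡ 1 (mod 4), so quadratic reciprocity gives (89/539) = (539/89). Reduce: 539 ≡ 5 (mod 89). Now have -(5/89).
5 ≡ 1 (mod 4), so quadratic reciprocity gives (5/89) = (89/5). Reduce: 89 ≡ 4 (mod 5). Now have -(4/5).
Factor out 2: 4 = 2^2. Since 5 ≡ 5 (mod 8), (2/5) = -1, and (2/5)^2 = +1. Now have -(1/5).
(1/5) = 1. Collecting the sign factors: -1.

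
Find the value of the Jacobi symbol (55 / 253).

0

253 ≡ 1 (mod 4), so quadratic reciprocity gives (55 / 253) = (253 / 55). Reduce: 253 ≡ 33 (mod 55). Now have (33 / 55).
33 ≡ 1 (mod 4), so quadratic reciprocity gives (33 / 55) = (55 / 33). Reduce: 55 ≡ 22 (mod 33). Now have (22 / 33).
Factor out 2: 22 = 2·11. Since 33 ≡ 1 (mod 8), (2 / 33) = +1. Now have (11 / 33).
33 ≡ 1 (mod 4), so quadratic reciprocity gives (11 / 33) = (33 / 11). Reduce: 33 ≡ 0 (mod 11). Now have (0 / 11).
The numerator is now 0 with denominator 11 > 1: the symbol is 0.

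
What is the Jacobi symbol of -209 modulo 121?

0

(-209 / 121)
  = (33 / 121)    [-209 ≡ 33 mod 121]
  = (121 / 33)    [QR: 33 ≡ 1 mod 4, sign kept]
  = (22 / 33)    [121 ≡ 22 mod 33]
  = (11 / 33)    [33 ≡ 1 mod 8 ⇒ (2 / 33) = +1]
  = (33 / 11)    [QR: 33 ≡ 1 mod 4, sign kept]
  = (0 / 11)    [33 ≡ 0 mod 11]
  = 0    [numerator 0, gcd > 1]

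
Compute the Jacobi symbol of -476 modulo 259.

(-476/259)
  = (42/259)    [-476 ≡ 42 mod 259]
  = -(21/259)    [259 ≡ 3 mod 8 ⇒ (2/259) = -1]
  = -(259/21)    [QR: 21 ≡ 1 mod 4, sign kept]
  = -(7/21)    [259 ≡ 7 mod 21]
  = -(21/7)    [QR: 21 ≡ 1 mod 4, sign kept]
  = -(0/7)    [21 ≡ 0 mod 7]
  = 0    [numerator 0, gcd > 1]

0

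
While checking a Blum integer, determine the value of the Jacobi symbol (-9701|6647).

(-9701|6647)
  = (3593|6647)    [-9701 ≡ 3593 mod 6647]
  = (6647|3593)    [QR: 3593 ≡ 1 mod 4, sign kept]
  = (3054|3593)    [6647 ≡ 3054 mod 3593]
  = (1527|3593)    [3593 ≡ 1 mod 8 ⇒ (2|3593) = +1]
  = (3593|1527)    [QR: 3593 ≡ 1 mod 4, sign kept]
  = (539|1527)    [3593 ≡ 539 mod 1527]
  = -(1527|539)    [QR: both ≡ 3 mod 4, sign flips]
  = -(449|539)    [1527 ≡ 449 mod 539]
  = -(539|449)    [QR: 449 ≡ 1 mod 4, sign kept]
  = -(90|449)    [539 ≡ 90 mod 449]
  = -(45|449)    [449 ≡ 1 mod 8 ⇒ (2|449) = +1]
  = -(449|45)    [QR: 45 ≡ 1 mod 4, sign kept]
  = -(44|45)    [449 ≡ 44 mod 45]
  = -(11|45)    [45 ≡ 5 mod 8 ⇒ (2|45)^2 = +1]
  = -(45|11)    [QR: 45 ≡ 1 mod 4, sign kept]
  = -(1|11)    [45 ≡ 1 mod 11]
  = -1    [(1|11) = 1]

-1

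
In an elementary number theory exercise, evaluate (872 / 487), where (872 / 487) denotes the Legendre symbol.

Reduce the numerator: 872 ≡ 385 (mod 487), so (872 / 487) = (385 / 487).
385 ≡ 1 (mod 4), so quadratic reciprocity gives (385 / 487) = (487 / 385). Reduce: 487 ≡ 102 (mod 385). Now have (102 / 385).
Factor out 2: 102 = 2·51. Since 385 ≡ 1 (mod 8), (2 / 385) = +1. Now have (51 / 385).
385 ≡ 1 (mod 4), so quadratic reciprocity gives (51 / 385) = (385 / 51). Reduce: 385 ≡ 28 (mod 51). Now have (28 / 51).
Factor out 2: 28 = 2^2·7. Since 51 ≡ 3 (mod 8), (2 / 51) = -1, and (2 / 51)^2 = +1. Now have (7 / 51).
Both 7 ≡ 3 and 51 ≡ 3 (mod 4), so reciprocity gives (7 / 51) = -(51 / 7). Reduce: 51 ≡ 2 (mod 7). Now have -(2 / 7).
Factor out 2: 2 = 2. Since 7 ≡ 7 (mod 8), (2 / 7) = +1. Now have -(1 / 7).
(1 / 7) = 1. Collecting the sign factors: -1.

-1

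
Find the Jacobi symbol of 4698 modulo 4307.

Reduce the numerator: 4698 ≡ 391 (mod 4307), so (4698|4307) = (391|4307).
Both 391 ≡ 3 and 4307 ≡ 3 (mod 4), so reciprocity gives (391|4307) = -(4307|391). Reduce: 4307 ≡ 6 (mod 391). Now have -(6|391).
Factor out 2: 6 = 2·3. Since 391 ≡ 7 (mod 8), (2|391) = +1. Now have -(3|391).
Both 3 ≡ 3 and 391 ≡ 3 (mod 4), so reciprocity gives (3|391) = -(391|3). Reduce: 391 ≡ 1 (mod 3). Now have (1|3).
(1|3) = 1. Collecting the sign factors: 1.

1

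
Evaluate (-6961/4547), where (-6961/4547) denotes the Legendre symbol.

-1

Reduce the numerator: -6961 ≡ 2133 (mod 4547), so (-6961/4547) = (2133/4547).
2133 ≡ 1 (mod 4), so quadratic reciprocity gives (2133/4547) = (4547/2133). Reduce: 4547 ≡ 281 (mod 2133). Now have (281/2133).
281 ≡ 1 (mod 4), so quadratic reciprocity gives (281/2133) = (2133/281). Reduce: 2133 ≡ 166 (mod 281). Now have (166/281).
Factor out 2: 166 = 2·83. Since 281 ≡ 1 (mod 8), (2/281) = +1. Now have (83/281).
281 ≡ 1 (mod 4), so quadratic reciprocity gives (83/281) = (281/83). Reduce: 281 ≡ 32 (mod 83). Now have (32/83).
Factor out 2: 32 = 2^5. Since 83 ≡ 3 (mod 8), (2/83) = -1, and (2/83)^5 = -1. Now have -(1/83).
(1/83) = 1. Collecting the sign factors: -1.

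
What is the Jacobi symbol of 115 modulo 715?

0

Both 115 ≡ 3 and 715 ≡ 3 (mod 4), so reciprocity gives (115/715) = -(715/115). Reduce: 715 ≡ 25 (mod 115). Now have -(25/115).
25 ≡ 1 (mod 4), so quadratic reciprocity gives (25/115) = (115/25). Reduce: 115 ≡ 15 (mod 25). Now have -(15/25).
25 ≡ 1 (mod 4), so quadratic reciprocity gives (15/25) = (25/15). Reduce: 25 ≡ 10 (mod 15). Now have -(10/15).
Factor out 2: 10 = 2·5. Since 15 ≡ 7 (mod 8), (2/15) = +1. Now have -(5/15).
5 ≡ 1 (mod 4), so quadratic reciprocity gives (5/15) = (15/5). Reduce: 15 ≡ 0 (mod 5). Now have -(0/5).
The numerator is now 0 with denominator 5 > 1: the symbol is 0.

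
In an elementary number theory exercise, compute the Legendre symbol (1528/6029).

-1

Factor out 2: 1528 = 2^3·191. Since 6029 ≡ 5 (mod 8), (2/6029) = -1, and (2/6029)^3 = -1. Now have -(191/6029).
6029 ≡ 1 (mod 4), so quadratic reciprocity gives (191/6029) = (6029/191). Reduce: 6029 ≡ 108 (mod 191). Now have -(108/191).
Factor out 2: 108 = 2^2·27. Since 191 ≡ 7 (mod 8), (2/191) = +1, and (2/191)^2 = +1. Now have -(27/191).
Both 27 ≡ 3 and 191 ≡ 3 (mod 4), so reciprocity gives (27/191) = -(191/27). Reduce: 191 ≡ 2 (mod 27). Now have (2/27).
Factor out 2: 2 = 2. Since 27 ≡ 3 (mod 8), (2/27) = -1. Now have -(1/27).
(1/27) = 1. Collecting the sign factors: -1.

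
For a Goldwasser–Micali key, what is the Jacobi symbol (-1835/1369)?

(-1835/1369)
  = (903/1369)    [-1835 ≡ 903 mod 1369]
  = (1369/903)    [QR: 1369 ≡ 1 mod 4, sign kept]
  = (466/903)    [1369 ≡ 466 mod 903]
  = (233/903)    [903 ≡ 7 mod 8 ⇒ (2/903) = +1]
  = (903/233)    [QR: 233 ≡ 1 mod 4, sign kept]
  = (204/233)    [903 ≡ 204 mod 233]
  = (51/233)    [233 ≡ 1 mod 8 ⇒ (2/233)^2 = +1]
  = (233/51)    [QR: 233 ≡ 1 mod 4, sign kept]
  = (29/51)    [233 ≡ 29 mod 51]
  = (51/29)    [QR: 29 ≡ 1 mod 4, sign kept]
  = (22/29)    [51 ≡ 22 mod 29]
  = -(11/29)    [29 ≡ 5 mod 8 ⇒ (2/29) = -1]
  = -(29/11)    [QR: 29 ≡ 1 mod 4, sign kept]
  = -(7/11)    [29 ≡ 7 mod 11]
  = (11/7)    [QR: both ≡ 3 mod 4, sign flips]
  = (4/7)    [11 ≡ 4 mod 7]
  = (1/7)    [7 ≡ 7 mod 8 ⇒ (2/7)^2 = +1]
  = 1    [(1/7) = 1]

1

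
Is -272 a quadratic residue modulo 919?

no

(-272/919)
  = (647/919)    [-272 ≡ 647 mod 919]
  = -(919/647)    [QR: both ≡ 3 mod 4, sign flips]
  = -(272/647)    [919 ≡ 272 mod 647]
  = -(17/647)    [647 ≡ 7 mod 8 ⇒ (2/647)^4 = +1]
  = -(647/17)    [QR: 17 ≡ 1 mod 4, sign kept]
  = -(1/17)    [647 ≡ 1 mod 17]
  = -1    [(1/17) = 1]
(-272/919) = -1, and 919 is prime, so -272 is not a quadratic residue mod 919.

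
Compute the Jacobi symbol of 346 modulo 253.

1

Reduce the numerator: 346 ≡ 93 (mod 253), so (346/253) = (93/253).
93 ≡ 1 (mod 4), so quadratic reciprocity gives (93/253) = (253/93). Reduce: 253 ≡ 67 (mod 93). Now have (67/93).
93 ≡ 1 (mod 4), so quadratic reciprocity gives (67/93) = (93/67). Reduce: 93 ≡ 26 (mod 67). Now have (26/67).
Factor out 2: 26 = 2·13. Since 67 ≡ 3 (mod 8), (2/67) = -1. Now have -(13/67).
13 ≡ 1 (mod 4), so quadratic reciprocity gives (13/67) = (67/13). Reduce: 67 ≡ 2 (mod 13). Now have -(2/13).
Factor out 2: 2 = 2. Since 13 ≡ 5 (mod 8), (2/13) = -1. Now have (1/13).
(1/13) = 1. Collecting the sign factors: 1.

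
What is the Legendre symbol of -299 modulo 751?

(-299 / 751)
  = (452 / 751)    [-299 ≡ 452 mod 751]
  = (113 / 751)    [751 ≡ 7 mod 8 ⇒ (2 / 751)^2 = +1]
  = (751 / 113)    [QR: 113 ≡ 1 mod 4, sign kept]
  = (73 / 113)    [751 ≡ 73 mod 113]
  = (113 / 73)    [QR: 73 ≡ 1 mod 4, sign kept]
  = (40 / 73)    [113 ≡ 40 mod 73]
  = (5 / 73)    [73 ≡ 1 mod 8 ⇒ (2 / 73)^3 = +1]
  = (73 / 5)    [QR: 5 ≡ 1 mod 4, sign kept]
  = (3 / 5)    [73 ≡ 3 mod 5]
  = (5 / 3)    [QR: 5 ≡ 1 mod 4, sign kept]
  = (2 / 3)    [5 ≡ 2 mod 3]
  = -(1 / 3)    [3 ≡ 3 mod 8 ⇒ (2 / 3) = -1]
  = -1    [(1 / 3) = 1]

-1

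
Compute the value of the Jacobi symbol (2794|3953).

Factor out 2: 2794 = 2·1397. Since 3953 ≡ 1 (mod 8), (2|3953) = +1. Now have (1397|3953).
1397 ≡ 1 (mod 4), so quadratic reciprocity gives (1397|3953) = (3953|1397). Reduce: 3953 ≡ 1159 (mod 1397). Now have (1159|1397).
1397 ≡ 1 (mod 4), so quadratic reciprocity gives (1159|1397) = (1397|1159). Reduce: 1397 ≡ 238 (mod 1159). Now have (238|1159).
Factor out 2: 238 = 2·119. Since 1159 ≡ 7 (mod 8), (2|1159) = +1. Now have (119|1159).
Both 119 ≡ 3 and 1159 ≡ 3 (mod 4), so reciprocity gives (119|1159) = -(1159|119). Reduce: 1159 ≡ 88 (mod 119). Now have -(88|119).
Factor out 2: 88 = 2^3·11. Since 119 ≡ 7 (mod 8), (2|119) = +1, and (2|119)^3 = +1. Now have -(11|119).
Both 11 ≡ 3 and 119 ≡ 3 (mod 4), so reciprocity gives (11|119) = -(119|11). Reduce: 119 ≡ 9 (mod 11). Now have (9|11).
9 ≡ 1 (mod 4), so quadratic reciprocity gives (9|11) = (11|9). Reduce: 11 ≡ 2 (mod 9). Now have (2|9).
Factor out 2: 2 = 2. Since 9 ≡ 1 (mod 8), (2|9) = +1. Now have (1|9).
(1|9) = 1. Collecting the sign factors: 1.

1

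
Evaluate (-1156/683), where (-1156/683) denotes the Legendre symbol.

(-1156/683)
  = (210/683)    [-1156 ≡ 210 mod 683]
  = -(105/683)    [683 ≡ 3 mod 8 ⇒ (2/683) = -1]
  = -(683/105)    [QR: 105 ≡ 1 mod 4, sign kept]
  = -(53/105)    [683 ≡ 53 mod 105]
  = -(105/53)    [QR: 53 ≡ 1 mod 4, sign kept]
  = -(52/53)    [105 ≡ 52 mod 53]
  = -(13/53)    [53 ≡ 5 mod 8 ⇒ (2/53)^2 = +1]
  = -(53/13)    [QR: 13 ≡ 1 mod 4, sign kept]
  = -(1/13)    [53 ≡ 1 mod 13]
  = -1    [(1/13) = 1]

-1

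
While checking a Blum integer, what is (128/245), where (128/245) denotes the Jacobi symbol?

-1

Factor out 2: 128 = 2^7. Since 245 ≡ 5 (mod 8), (2/245) = -1, and (2/245)^7 = -1. Now have -(1/245).
(1/245) = 1. Collecting the sign factors: -1.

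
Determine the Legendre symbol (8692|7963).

1

Reduce the numerator: 8692 ≡ 729 (mod 7963), so (8692|7963) = (729|7963).
729 ≡ 1 (mod 4), so quadratic reciprocity gives (729|7963) = (7963|729). Reduce: 7963 ≡ 673 (mod 729). Now have (673|729).
673 ≡ 1 (mod 4), so quadratic reciprocity gives (673|729) = (729|673). Reduce: 729 ≡ 56 (mod 673). Now have (56|673).
Factor out 2: 56 = 2^3·7. Since 673 ≡ 1 (mod 8), (2|673) = +1, and (2|673)^3 = +1. Now have (7|673).
673 ≡ 1 (mod 4), so quadratic reciprocity gives (7|673) = (673|7). Reduce: 673 ≡ 1 (mod 7). Now have (1|7).
(1|7) = 1. Collecting the sign factors: 1.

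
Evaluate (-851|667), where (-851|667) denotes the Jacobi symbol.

0

Reduce the numerator: -851 ≡ 483 (mod 667), so (-851|667) = (483|667).
Both 483 ≡ 3 and 667 ≡ 3 (mod 4), so reciprocity gives (483|667) = -(667|483). Reduce: 667 ≡ 184 (mod 483). Now have -(184|483).
Factor out 2: 184 = 2^3·23. Since 483 ≡ 3 (mod 8), (2|483) = -1, and (2|483)^3 = -1. Now have (23|483).
Both 23 ≡ 3 and 483 ≡ 3 (mod 4), so reciprocity gives (23|483) = -(483|23). Reduce: 483 ≡ 0 (mod 23). Now have -(0|23).
The numerator is now 0 with denominator 23 > 1: the symbol is 0.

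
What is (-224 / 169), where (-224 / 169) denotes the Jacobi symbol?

Reduce the numerator: -224 ≡ 114 (mod 169), so (-224 / 169) = (114 / 169).
Factor out 2: 114 = 2·57. Since 169 ≡ 1 (mod 8), (2 / 169) = +1. Now have (57 / 169).
57 ≡ 1 (mod 4), so quadratic reciprocity gives (57 / 169) = (169 / 57). Reduce: 169 ≡ 55 (mod 57). Now have (55 / 57).
57 ≡ 1 (mod 4), so quadratic reciprocity gives (55 / 57) = (57 / 55). Reduce: 57 ≡ 2 (mod 55). Now have (2 / 55).
Factor out 2: 2 = 2. Since 55 ≡ 7 (mod 8), (2 / 55) = +1. Now have (1 / 55).
(1 / 55) = 1. Collecting the sign factors: 1.

1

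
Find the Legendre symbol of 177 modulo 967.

-1

177 ≡ 1 (mod 4), so quadratic reciprocity gives (177/967) = (967/177). Reduce: 967 ≡ 82 (mod 177). Now have (82/177).
Factor out 2: 82 = 2·41. Since 177 ≡ 1 (mod 8), (2/177) = +1. Now have (41/177).
41 ≡ 1 (mod 4), so quadratic reciprocity gives (41/177) = (177/41). Reduce: 177 ≡ 13 (mod 41). Now have (13/41).
13 ≡ 1 (mod 4), so quadratic reciprocity gives (13/41) = (41/13). Reduce: 41 ≡ 2 (mod 13). Now have (2/13).
Factor out 2: 2 = 2. Since 13 ≡ 5 (mod 8), (2/13) = -1. Now have -(1/13).
(1/13) = 1. Collecting the sign factors: -1.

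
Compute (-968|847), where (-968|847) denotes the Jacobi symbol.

(-968|847)
  = (726|847)    [-968 ≡ 726 mod 847]
  = (363|847)    [847 ≡ 7 mod 8 ⇒ (2|847) = +1]
  = -(847|363)    [QR: both ≡ 3 mod 4, sign flips]
  = -(121|363)    [847 ≡ 121 mod 363]
  = -(363|121)    [QR: 121 ≡ 1 mod 4, sign kept]
  = -(0|121)    [363 ≡ 0 mod 121]
  = 0    [numerator 0, gcd > 1]

0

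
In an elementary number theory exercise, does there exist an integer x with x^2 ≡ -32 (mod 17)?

yes

Reduce the numerator: -32 ≡ 2 (mod 17), so (-32/17) = (2/17).
Factor out 2: 2 = 2. Since 17 ≡ 1 (mod 8), (2/17) = +1. Now have (1/17).
(1/17) = 1. Collecting the sign factors: 1.
The Legendre symbol is 1, so x^2 ≡ -32 (mod 17) has solution.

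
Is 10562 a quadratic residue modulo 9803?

yes

Reduce the numerator: 10562 ≡ 759 (mod 9803), so (10562/9803) = (759/9803).
Both 759 ≡ 3 and 9803 ≡ 3 (mod 4), so reciprocity gives (759/9803) = -(9803/759). Reduce: 9803 ≡ 695 (mod 759). Now have -(695/759).
Both 695 ≡ 3 and 759 ≡ 3 (mod 4), so reciprocity gives (695/759) = -(759/695). Reduce: 759 ≡ 64 (mod 695). Now have (64/695).
Factor out 2: 64 = 2^6. Since 695 ≡ 7 (mod 8), (2/695) = +1, and (2/695)^6 = +1. Now have (1/695).
(1/695) = 1. Collecting the sign factors: 1.
The Legendre symbol is 1, so x^2 ≡ 10562 (mod 9803) has solution.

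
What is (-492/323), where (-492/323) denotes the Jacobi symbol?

(-492/323)
  = (154/323)    [-492 ≡ 154 mod 323]
  = -(77/323)    [323 ≡ 3 mod 8 ⇒ (2/323) = -1]
  = -(323/77)    [QR: 77 ≡ 1 mod 4, sign kept]
  = -(15/77)    [323 ≡ 15 mod 77]
  = -(77/15)    [QR: 77 ≡ 1 mod 4, sign kept]
  = -(2/15)    [77 ≡ 2 mod 15]
  = -(1/15)    [15 ≡ 7 mod 8 ⇒ (2/15) = +1]
  = -1    [(1/15) = 1]

-1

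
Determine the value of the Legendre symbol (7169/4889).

(7169/4889)
  = (2280/4889)    [7169 ≡ 2280 mod 4889]
  = (285/4889)    [4889 ≡ 1 mod 8 ⇒ (2/4889)^3 = +1]
  = (4889/285)    [QR: 285 ≡ 1 mod 4, sign kept]
  = (44/285)    [4889 ≡ 44 mod 285]
  = (11/285)    [285 ≡ 5 mod 8 ⇒ (2/285)^2 = +1]
  = (285/11)    [QR: 285 ≡ 1 mod 4, sign kept]
  = (10/11)    [285 ≡ 10 mod 11]
  = -(5/11)    [11 ≡ 3 mod 8 ⇒ (2/11) = -1]
  = -(11/5)    [QR: 5 ≡ 1 mod 4, sign kept]
  = -(1/5)    [11 ≡ 1 mod 5]
  = -1    [(1/5) = 1]

-1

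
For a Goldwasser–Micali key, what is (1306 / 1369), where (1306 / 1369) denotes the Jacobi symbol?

1

(1306 / 1369)
  = (653 / 1369)    [1369 ≡ 1 mod 8 ⇒ (2 / 1369) = +1]
  = (1369 / 653)    [QR: 653 ≡ 1 mod 4, sign kept]
  = (63 / 653)    [1369 ≡ 63 mod 653]
  = (653 / 63)    [QR: 653 ≡ 1 mod 4, sign kept]
  = (23 / 63)    [653 ≡ 23 mod 63]
  = -(63 / 23)    [QR: both ≡ 3 mod 4, sign flips]
  = -(17 / 23)    [63 ≡ 17 mod 23]
  = -(23 / 17)    [QR: 17 ≡ 1 mod 4, sign kept]
  = -(6 / 17)    [23 ≡ 6 mod 17]
  = -(3 / 17)    [17 ≡ 1 mod 8 ⇒ (2 / 17) = +1]
  = -(17 / 3)    [QR: 17 ≡ 1 mod 4, sign kept]
  = -(2 / 3)    [17 ≡ 2 mod 3]
  = (1 / 3)    [3 ≡ 3 mod 8 ⇒ (2 / 3) = -1]
  = 1    [(1 / 3) = 1]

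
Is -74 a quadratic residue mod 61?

yes

(-74/61)
  = (48/61)    [-74 ≡ 48 mod 61]
  = (3/61)    [61 ≡ 5 mod 8 ⇒ (2/61)^4 = +1]
  = (61/3)    [QR: 61 ≡ 1 mod 4, sign kept]
  = (1/3)    [61 ≡ 1 mod 3]
  = 1    [(1/3) = 1]
The Legendre symbol is 1, so x^2 ≡ -74 (mod 61) has solution.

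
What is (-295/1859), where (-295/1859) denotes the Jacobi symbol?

-1

Reduce the numerator: -295 ≡ 1564 (mod 1859), so (-295/1859) = (1564/1859).
Factor out 2: 1564 = 2^2·391. Since 1859 ≡ 3 (mod 8), (2/1859) = -1, and (2/1859)^2 = +1. Now have (391/1859).
Both 391 ≡ 3 and 1859 ≡ 3 (mod 4), so reciprocity gives (391/1859) = -(1859/391). Reduce: 1859 ≡ 295 (mod 391). Now have -(295/391).
Both 295 ≡ 3 and 391 ≡ 3 (mod 4), so reciprocity gives (295/391) = -(391/295). Reduce: 391 ≡ 96 (mod 295). Now have (96/295).
Factor out 2: 96 = 2^5·3. Since 295 ≡ 7 (mod 8), (2/295) = +1, and (2/295)^5 = +1. Now have (3/295).
Both 3 ≡ 3 and 295 ≡ 3 (mod 4), so reciprocity gives (3/295) = -(295/3). Reduce: 295 ≡ 1 (mod 3). Now have -(1/3).
(1/3) = 1. Collecting the sign factors: -1.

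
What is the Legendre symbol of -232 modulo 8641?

Reduce the numerator: -232 ≡ 8409 (mod 8641), so (-232 / 8641) = (8409 / 8641).
8409 ≡ 1 (mod 4), so quadratic reciprocity gives (8409 / 8641) = (8641 / 8409). Reduce: 8641 ≡ 232 (mod 8409). Now have (232 / 8409).
Factor out 2: 232 = 2^3·29. Since 8409 ≡ 1 (mod 8), (2 / 8409) = +1, and (2 / 8409)^3 = +1. Now have (29 / 8409).
29 ≡ 1 (mod 4), so quadratic reciprocity gives (29 / 8409) = (8409 / 29). Reduce: 8409 ≡ 28 (mod 29). Now have (28 / 29).
Factor out 2: 28 = 2^2·7. Since 29 ≡ 5 (mod 8), (2 / 29) = -1, and (2 / 29)^2 = +1. Now have (7 / 29).
29 ≡ 1 (mod 4), so quadratic reciprocity gives (7 / 29) = (29 / 7). Reduce: 29 ≡ 1 (mod 7). Now have (1 / 7).
(1 / 7) = 1. Collecting the sign factors: 1.

1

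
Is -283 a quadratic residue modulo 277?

Reduce the numerator: -283 ≡ 271 (mod 277), so (-283|277) = (271|277).
277 ≡ 1 (mod 4), so quadratic reciprocity gives (271|277) = (277|271). Reduce: 277 ≡ 6 (mod 271). Now have (6|271).
Factor out 2: 6 = 2·3. Since 271 ≡ 7 (mod 8), (2|271) = +1. Now have (3|271).
Both 3 ≡ 3 and 271 ≡ 3 (mod 4), so reciprocity gives (3|271) = -(271|3). Reduce: 271 ≡ 1 (mod 3). Now have -(1|3).
(1|3) = 1. Collecting the sign factors: -1.
(-283|277) = -1, and 277 is prime, so -283 is not a quadratic residue mod 277.

no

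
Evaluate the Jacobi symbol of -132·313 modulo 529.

1

By multiplicativity, (-132·313/529) = (-132/529)·(313/529).
First factor (-132/529):
(-132/529)
  = (397/529)    [-132 ≡ 397 mod 529]
  = (529/397)    [QR: 397 ≡ 1 mod 4, sign kept]
  = (132/397)    [529 ≡ 132 mod 397]
  = (33/397)    [397 ≡ 5 mod 8 ⇒ (2/397)^2 = +1]
  = (397/33)    [QR: 33 ≡ 1 mod 4, sign kept]
  = (1/33)    [397 ≡ 1 mod 33]
  = 1    [(1/33) = 1]
Second factor (313/529):
(313/529)
  = (529/313)    [QR: 313 ≡ 1 mod 4, sign kept]
  = (216/313)    [529 ≡ 216 mod 313]
  = (27/313)    [313 ≡ 1 mod 8 ⇒ (2/313)^3 = +1]
  = (313/27)    [QR: 313 ≡ 1 mod 4, sign kept]
  = (16/27)    [313 ≡ 16 mod 27]
  = (1/27)    [27 ≡ 3 mod 8 ⇒ (2/27)^4 = +1]
  = 1    [(1/27) = 1]
Product: (1)·(1) = 1.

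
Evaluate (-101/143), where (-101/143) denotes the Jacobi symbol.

1

(-101/143)
  = -(101/143)    [143 ≡ 3 mod 4 ⇒ (-1/143) = -1]
  = -(143/101)    [QR: 101 ≡ 1 mod 4, sign kept]
  = -(42/101)    [143 ≡ 42 mod 101]
  = (21/101)    [101 ≡ 5 mod 8 ⇒ (2/101) = -1]
  = (101/21)    [QR: 21 ≡ 1 mod 4, sign kept]
  = (17/21)    [101 ≡ 17 mod 21]
  = (21/17)    [QR: 17 ≡ 1 mod 4, sign kept]
  = (4/17)    [21 ≡ 4 mod 17]
  = (1/17)    [17 ≡ 1 mod 8 ⇒ (2/17)^2 = +1]
  = 1    [(1/17) = 1]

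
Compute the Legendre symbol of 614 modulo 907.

(614/907)
  = -(307/907)    [907 ≡ 3 mod 8 ⇒ (2/907) = -1]
  = (907/307)    [QR: both ≡ 3 mod 4, sign flips]
  = (293/307)    [907 ≡ 293 mod 307]
  = (307/293)    [QR: 293 ≡ 1 mod 4, sign kept]
  = (14/293)    [307 ≡ 14 mod 293]
  = -(7/293)    [293 ≡ 5 mod 8 ⇒ (2/293) = -1]
  = -(293/7)    [QR: 293 ≡ 1 mod 4, sign kept]
  = -(6/7)    [293 ≡ 6 mod 7]
  = -(3/7)    [7 ≡ 7 mod 8 ⇒ (2/7) = +1]
  = (7/3)    [QR: both ≡ 3 mod 4, sign flips]
  = (1/3)    [7 ≡ 1 mod 3]
  = 1    [(1/3) = 1]

1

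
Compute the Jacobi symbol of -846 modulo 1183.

(-846|1183)
  = (337|1183)    [-846 ≡ 337 mod 1183]
  = (1183|337)    [QR: 337 ≡ 1 mod 4, sign kept]
  = (172|337)    [1183 ≡ 172 mod 337]
  = (43|337)    [337 ≡ 1 mod 8 ⇒ (2|337)^2 = +1]
  = (337|43)    [QR: 337 ≡ 1 mod 4, sign kept]
  = (36|43)    [337 ≡ 36 mod 43]
  = (9|43)    [43 ≡ 3 mod 8 ⇒ (2|43)^2 = +1]
  = (43|9)    [QR: 9 ≡ 1 mod 4, sign kept]
  = (7|9)    [43 ≡ 7 mod 9]
  = (9|7)    [QR: 9 ≡ 1 mod 4, sign kept]
  = (2|7)    [9 ≡ 2 mod 7]
  = (1|7)    [7 ≡ 7 mod 8 ⇒ (2|7) = +1]
  = 1    [(1|7) = 1]

1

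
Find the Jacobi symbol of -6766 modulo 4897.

1

(-6766/4897)
  = (3028/4897)    [-6766 ≡ 3028 mod 4897]
  = (757/4897)    [4897 ≡ 1 mod 8 ⇒ (2/4897)^2 = +1]
  = (4897/757)    [QR: 757 ≡ 1 mod 4, sign kept]
  = (355/757)    [4897 ≡ 355 mod 757]
  = (757/355)    [QR: 757 ≡ 1 mod 4, sign kept]
  = (47/355)    [757 ≡ 47 mod 355]
  = -(355/47)    [QR: both ≡ 3 mod 4, sign flips]
  = -(26/47)    [355 ≡ 26 mod 47]
  = -(13/47)    [47 ≡ 7 mod 8 ⇒ (2/47) = +1]
  = -(47/13)    [QR: 13 ≡ 1 mod 4, sign kept]
  = -(8/13)    [47 ≡ 8 mod 13]
  = (1/13)    [13 ≡ 5 mod 8 ⇒ (2/13)^3 = -1]
  = 1    [(1/13) = 1]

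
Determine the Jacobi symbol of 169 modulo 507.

0

(169/507)
  = (507/169)    [QR: 169 ≡ 1 mod 4, sign kept]
  = (0/169)    [507 ≡ 0 mod 169]
  = 0    [numerator 0, gcd > 1]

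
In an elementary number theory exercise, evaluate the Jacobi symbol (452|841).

Factor out 2: 452 = 2^2·113. Since 841 ≡ 1 (mod 8), (2|841) = +1, and (2|841)^2 = +1. Now have (113|841).
113 ≡ 1 (mod 4), so quadratic reciprocity gives (113|841) = (841|113). Reduce: 841 ≡ 50 (mod 113). Now have (50|113).
Factor out 2: 50 = 2·25. Since 113 ≡ 1 (mod 8), (2|113) = +1. Now have (25|113).
25 ≡ 1 (mod 4), so quadratic reciprocity gives (25|113) = (113|25). Reduce: 113 ≡ 13 (mod 25). Now have (13|25).
13 ≡ 1 (mod 4), so quadratic reciprocity gives (13|25) = (25|13). Reduce: 25 ≡ 12 (mod 13). Now have (12|13).
Factor out 2: 12 = 2^2·3. Since 13 ≡ 5 (mod 8), (2|13) = -1, and (2|13)^2 = +1. Now have (3|13).
13 ≡ 1 (mod 4), so quadratic reciprocity gives (3|13) = (13|3). Reduce: 13 ≡ 1 (mod 3). Now have (1|3).
(1|3) = 1. Collecting the sign factors: 1.

1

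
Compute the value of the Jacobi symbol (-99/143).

0

(-99/143)
  = -(99/143)    [143 ≡ 3 mod 4 ⇒ (-1/143) = -1]
  = (143/99)    [QR: both ≡ 3 mod 4, sign flips]
  = (44/99)    [143 ≡ 44 mod 99]
  = (11/99)    [99 ≡ 3 mod 8 ⇒ (2/99)^2 = +1]
  = -(99/11)    [QR: both ≡ 3 mod 4, sign flips]
  = -(0/11)    [99 ≡ 0 mod 11]
  = 0    [numerator 0, gcd > 1]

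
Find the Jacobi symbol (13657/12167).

1

Reduce the numerator: 13657 ≡ 1490 (mod 12167), so (13657/12167) = (1490/12167).
Factor out 2: 1490 = 2·745. Since 12167 ≡ 7 (mod 8), (2/12167) = +1. Now have (745/12167).
745 ≡ 1 (mod 4), so quadratic reciprocity gives (745/12167) = (12167/745). Reduce: 12167 ≡ 247 (mod 745). Now have (247/745).
745 ≡ 1 (mod 4), so quadratic reciprocity gives (247/745) = (745/247). Reduce: 745 ≡ 4 (mod 247). Now have (4/247).
Factor out 2: 4 = 2^2. Since 247 ≡ 7 (mod 8), (2/247) = +1, and (2/247)^2 = +1. Now have (1/247).
(1/247) = 1. Collecting the sign factors: 1.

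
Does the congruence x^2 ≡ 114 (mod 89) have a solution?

Reduce the numerator: 114 ≡ 25 (mod 89), so (114/89) = (25/89).
25 ≡ 1 (mod 4), so quadratic reciprocity gives (25/89) = (89/25). Reduce: 89 ≡ 14 (mod 25). Now have (14/25).
Factor out 2: 14 = 2·7. Since 25 ≡ 1 (mod 8), (2/25) = +1. Now have (7/25).
25 ≡ 1 (mod 4), so quadratic reciprocity gives (7/25) = (25/7). Reduce: 25 ≡ 4 (mod 7). Now have (4/7).
Factor out 2: 4 = 2^2. Since 7 ≡ 7 (mod 8), (2/7) = +1, and (2/7)^2 = +1. Now have (1/7).
(1/7) = 1. Collecting the sign factors: 1.
(114/89) = 1, and 89 is prime, so 114 is a quadratic residue mod 89.

yes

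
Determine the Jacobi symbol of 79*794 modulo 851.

By multiplicativity, (79·794|851) = (79|851)·(794|851).
First factor (79|851):
Both 79 ≡ 3 and 851 ≡ 3 (mod 4), so reciprocity gives (79|851) = -(851|79). Reduce: 851 ≡ 61 (mod 79). Now have -(61|79).
61 ≡ 1 (mod 4), so quadratic reciprocity gives (61|79) = (79|61). Reduce: 79 ≡ 18 (mod 61). Now have -(18|61).
Factor out 2: 18 = 2·9. Since 61 ≡ 5 (mod 8), (2|61) = -1. Now have (9|61).
9 ≡ 1 (mod 4), so quadratic reciprocity gives (9|61) = (61|9). Reduce: 61 ≡ 7 (mod 9). Now have (7|9).
9 ≡ 1 (mod 4), so quadratic reciprocity gives (7|9) = (9|7). Reduce: 9 ≡ 2 (mod 7). Now have (2|7).
Factor out 2: 2 = 2. Since 7 ≡ 7 (mod 8), (2|7) = +1. Now have (1|7).
(1|7) = 1. Collecting the sign factors: 1.
Second factor (794|851):
Factor out 2: 794 = 2·397. Since 851 ≡ 3 (mod 8), (2|851) = -1. Now have -(397|851).
397 ≡ 1 (mod 4), so quadratic reciprocity gives (397|851) = (851|397). Reduce: 851 ≡ 57 (mod 397). Now have -(57|397).
57 ≡ 1 (mod 4), so quadratic reciprocity gives (57|397) = (397|57). Reduce: 397 ≡ 55 (mod 57). Now have -(55|57).
57 ≡ 1 (mod 4), so quadratic reciprocity gives (55|57) = (57|55). Reduce: 57 ≡ 2 (mod 55). Now have -(2|55).
Factor out 2: 2 = 2. Since 55 ≡ 7 (mod 8), (2|55) = +1. Now have -(1|55).
(1|55) = 1. Collecting the sign factors: -1.
Product: (1)·(-1) = -1.

-1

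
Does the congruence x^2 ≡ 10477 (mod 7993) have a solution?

yes

Reduce the numerator: 10477 ≡ 2484 (mod 7993), so (10477/7993) = (2484/7993).
Factor out 2: 2484 = 2^2·621. Since 7993 ≡ 1 (mod 8), (2/7993) = +1, and (2/7993)^2 = +1. Now have (621/7993).
621 ≡ 1 (mod 4), so quadratic reciprocity gives (621/7993) = (7993/621). Reduce: 7993 ≡ 541 (mod 621). Now have (541/621).
541 ≡ 1 (mod 4), so quadratic reciprocity gives (541/621) = (621/541). Reduce: 621 ≡ 80 (mod 541). Now have (80/541).
Factor out 2: 80 = 2^4·5. Since 541 ≡ 5 (mod 8), (2/541) = -1, and (2/541)^4 = +1. Now have (5/541).
5 ≡ 1 (mod 4), so quadratic reciprocity gives (5/541) = (541/5). Reduce: 541 ≡ 1 (mod 5). Now have (1/5).
(1/5) = 1. Collecting the sign factors: 1.
The Legendre symbol is 1, so x^2 ≡ 10477 (mod 7993) has solution.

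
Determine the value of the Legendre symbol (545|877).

545 ≡ 1 (mod 4), so quadratic reciprocity gives (545|877) = (877|545). Reduce: 877 ≡ 332 (mod 545). Now have (332|545).
Factor out 2: 332 = 2^2·83. Since 545 ≡ 1 (mod 8), (2|545) = +1, and (2|545)^2 = +1. Now have (83|545).
545 ≡ 1 (mod 4), so quadratic reciprocity gives (83|545) = (545|83). Reduce: 545 ≡ 47 (mod 83). Now have (47|83).
Both 47 ≡ 3 and 83 ≡ 3 (mod 4), so reciprocity gives (47|83) = -(83|47). Reduce: 83 ≡ 36 (mod 47). Now have -(36|47).
Factor out 2: 36 = 2^2·9. Since 47 ≡ 7 (mod 8), (2|47) = +1, and (2|47)^2 = +1. Now have -(9|47).
9 ≡ 1 (mod 4), so quadratic reciprocity gives (9|47) = (47|9). Reduce: 47 ≡ 2 (mod 9). Now have -(2|9).
Factor out 2: 2 = 2. Since 9 ≡ 1 (mod 8), (2|9) = +1. Now have -(1|9).
(1|9) = 1. Collecting the sign factors: -1.

-1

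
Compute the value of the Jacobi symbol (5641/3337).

(5641/3337)
  = (2304/3337)    [5641 ≡ 2304 mod 3337]
  = (9/3337)    [3337 ≡ 1 mod 8 ⇒ (2/3337)^8 = +1]
  = (3337/9)    [QR: 9 ≡ 1 mod 4, sign kept]
  = (7/9)    [3337 ≡ 7 mod 9]
  = (9/7)    [QR: 9 ≡ 1 mod 4, sign kept]
  = (2/7)    [9 ≡ 2 mod 7]
  = (1/7)    [7 ≡ 7 mod 8 ⇒ (2/7) = +1]
  = 1    [(1/7) = 1]

1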